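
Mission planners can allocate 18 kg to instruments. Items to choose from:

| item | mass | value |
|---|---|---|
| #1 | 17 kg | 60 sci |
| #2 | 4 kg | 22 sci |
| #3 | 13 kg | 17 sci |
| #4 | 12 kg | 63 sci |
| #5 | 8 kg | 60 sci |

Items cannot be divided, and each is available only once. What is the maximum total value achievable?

85 sci

This is a 0/1 knapsack; check combinations near the capacity.
- #2+#4: mass 4+12=16, value 22+63=85
- #2+#5: mass 4+8=12, value 22+60=82
- #4: mass 12, value 63
- #5: mass 8, value 60
- #1: mass 17, value 60
Best: 85 sci.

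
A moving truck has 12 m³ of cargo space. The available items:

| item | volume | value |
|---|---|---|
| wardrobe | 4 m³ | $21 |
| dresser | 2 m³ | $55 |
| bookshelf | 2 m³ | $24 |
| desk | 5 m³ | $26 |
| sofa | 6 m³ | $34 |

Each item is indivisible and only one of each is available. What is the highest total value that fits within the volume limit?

$113

This is a 0/1 knapsack; check combinations near the capacity.
- dresser+bookshelf+sofa: volume 2+2+6=10, value 55+24+34=113
- wardrobe+dresser+sofa: volume 4+2+6=12, value 21+55+34=110
- dresser+bookshelf+desk: volume 2+2+5=9, value 55+24+26=105
Best: $113.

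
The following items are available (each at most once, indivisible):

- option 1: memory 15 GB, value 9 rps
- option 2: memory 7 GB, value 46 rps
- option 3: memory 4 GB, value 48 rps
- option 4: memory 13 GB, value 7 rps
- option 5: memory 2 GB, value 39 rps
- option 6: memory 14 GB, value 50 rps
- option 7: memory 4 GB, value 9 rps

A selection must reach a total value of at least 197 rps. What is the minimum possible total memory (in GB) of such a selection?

44

Subsets with value ≥ 197, sorted by total memory:
- option 2+option 3+option 4+option 5+option 6+option 7: memory 44, value 199
- option 1+option 2+option 3+option 5+option 6+option 7: memory 46, value 201
- option 1+option 2+option 3+option 4+option 5+option 6: memory 55, value 199
Minimum memory: 44 GB.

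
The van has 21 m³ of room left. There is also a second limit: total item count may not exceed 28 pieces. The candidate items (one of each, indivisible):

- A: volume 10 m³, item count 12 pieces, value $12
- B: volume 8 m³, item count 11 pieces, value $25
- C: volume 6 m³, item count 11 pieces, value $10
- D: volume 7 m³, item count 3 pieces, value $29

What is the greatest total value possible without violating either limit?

$64

Feasible sets respecting both limits:
- B+C+D: volume 21, item count 25, value 64
- B+D: volume 15, item count 14, value 54
- A+D: volume 17, item count 15, value 41
- C+D: volume 13, item count 14, value 39
Best: $64.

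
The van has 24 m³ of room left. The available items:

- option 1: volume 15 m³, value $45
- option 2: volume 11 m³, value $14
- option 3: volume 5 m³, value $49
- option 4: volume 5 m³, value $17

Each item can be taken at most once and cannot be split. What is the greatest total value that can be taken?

$94

Check high-value combinations within 24 m³:
- option 1+option 3: volume 15+5=20, value 45+49=94
- option 2+option 3+option 4: volume 11+5+5=21, value 14+49+17=80
- option 3+option 4: volume 5+5=10, value 49+17=66
Best: $94.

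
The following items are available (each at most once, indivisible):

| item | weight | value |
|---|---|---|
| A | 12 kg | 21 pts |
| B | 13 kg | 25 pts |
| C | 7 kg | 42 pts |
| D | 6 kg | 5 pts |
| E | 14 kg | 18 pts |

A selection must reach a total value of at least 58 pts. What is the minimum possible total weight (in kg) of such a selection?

19

Subsets with value ≥ 58, sorted by total weight:
- A+C: weight 19, value 63
- B+C: weight 20, value 67
Minimum weight: 19 kg.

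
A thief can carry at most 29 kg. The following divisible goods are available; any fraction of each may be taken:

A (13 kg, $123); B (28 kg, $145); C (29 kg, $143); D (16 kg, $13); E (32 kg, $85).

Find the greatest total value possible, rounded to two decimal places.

205.86

Take in order of value per unit:
- A (123/13 per unit): all 13 → value 123, running total 123.00
- B (145/28 per unit): 16 of 28 → value 16×145/28 = 82.8571, running total 205.86
Total 205.86.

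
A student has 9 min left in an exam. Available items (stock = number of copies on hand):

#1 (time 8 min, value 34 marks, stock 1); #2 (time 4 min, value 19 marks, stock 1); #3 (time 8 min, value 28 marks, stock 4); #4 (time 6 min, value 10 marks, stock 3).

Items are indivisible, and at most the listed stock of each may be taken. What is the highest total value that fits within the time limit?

34 marks

Best selections within time 9 and stock limits:
- 1×#1: time 8, value 34
- 1×#3: time 8, value 28
- 1×#2: time 4, value 19
- 1×#4: time 6, value 10
Best: 34 marks.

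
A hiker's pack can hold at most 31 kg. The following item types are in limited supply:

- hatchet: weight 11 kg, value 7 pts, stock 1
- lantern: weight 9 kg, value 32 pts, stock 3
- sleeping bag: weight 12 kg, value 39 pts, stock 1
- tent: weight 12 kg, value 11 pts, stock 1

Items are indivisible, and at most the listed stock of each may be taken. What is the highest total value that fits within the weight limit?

103 pts

Top feasible selections:
- 2×lantern + 1×sleeping bag: weight 30, value 103
- 3×lantern: weight 27, value 96
- 2×lantern + 1×tent: weight 30, value 75
Best: 103 pts.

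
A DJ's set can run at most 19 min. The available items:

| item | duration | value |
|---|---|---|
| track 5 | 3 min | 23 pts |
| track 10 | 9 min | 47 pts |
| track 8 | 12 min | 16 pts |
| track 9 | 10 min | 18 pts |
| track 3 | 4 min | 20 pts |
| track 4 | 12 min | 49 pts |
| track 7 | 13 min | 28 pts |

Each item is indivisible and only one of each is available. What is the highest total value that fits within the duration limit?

92 pts

Check high-value combinations within 19 min:
- track 5+track 3+track 4: duration 3+4+12=19, value 23+20+49=92
- track 5+track 10+track 3: duration 3+9+4=16, value 23+47+20=90
- track 5+track 4: duration 3+12=15, value 23+49=72
- track 5+track 10: duration 3+9=12, value 23+47=70
- track 3+track 4: duration 4+12=16, value 20+49=69
Best: 92 pts.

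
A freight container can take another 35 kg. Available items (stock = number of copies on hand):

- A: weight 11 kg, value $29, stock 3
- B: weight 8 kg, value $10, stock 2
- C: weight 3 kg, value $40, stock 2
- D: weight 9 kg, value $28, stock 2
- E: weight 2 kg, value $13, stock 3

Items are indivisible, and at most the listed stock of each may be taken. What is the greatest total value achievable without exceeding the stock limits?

$177

Best selections within weight 35 and stock limits:
- 2×A + 2×C + 3×E: weight 34, value 177
- 1×A + 2×C + 1×D + 3×E: weight 32, value 176
- 2×C + 2×D + 3×E: weight 30, value 175
- 1×A + 2×C + 2×D: weight 35, value 165
Best: $177.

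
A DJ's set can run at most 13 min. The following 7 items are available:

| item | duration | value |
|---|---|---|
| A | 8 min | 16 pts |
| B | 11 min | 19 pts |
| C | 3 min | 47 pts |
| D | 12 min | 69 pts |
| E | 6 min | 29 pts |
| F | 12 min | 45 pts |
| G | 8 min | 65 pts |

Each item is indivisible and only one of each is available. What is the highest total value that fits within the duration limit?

112 pts

Check high-value combinations within 13 min:
- C+G: duration 3+8=11, value 47+65=112
- C+E: duration 3+6=9, value 47+29=76
- D: duration 12, value 69
Best: 112 pts.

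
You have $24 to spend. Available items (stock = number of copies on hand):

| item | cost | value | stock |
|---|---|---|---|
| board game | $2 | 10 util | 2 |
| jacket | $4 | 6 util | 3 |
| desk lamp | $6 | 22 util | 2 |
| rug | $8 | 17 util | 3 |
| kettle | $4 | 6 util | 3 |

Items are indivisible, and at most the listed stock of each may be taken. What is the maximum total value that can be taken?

Top feasible selections:
- 2×board game + 2×desk lamp + 1×rug: cost 24, value 81
- 2×board game + 2×desk lamp + 2×kettle: cost 24, value 76
- 2×board game + 1×jacket + 2×desk lamp + 1×kettle: cost 24, value 76
- 2×board game + 2×jacket + 2×desk lamp: cost 24, value 76
Best: 81 util.

81 util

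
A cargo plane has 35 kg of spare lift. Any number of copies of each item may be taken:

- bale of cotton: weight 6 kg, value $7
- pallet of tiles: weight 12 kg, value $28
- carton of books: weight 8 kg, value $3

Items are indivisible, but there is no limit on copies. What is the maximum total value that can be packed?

$63

Best value-per-unit is pallet of tiles at 28/12; filling with it alone gives 2×28 = 56.
Optimal mix: 1×bale of cotton + 2×pallet of tiles → weight 30, value 63.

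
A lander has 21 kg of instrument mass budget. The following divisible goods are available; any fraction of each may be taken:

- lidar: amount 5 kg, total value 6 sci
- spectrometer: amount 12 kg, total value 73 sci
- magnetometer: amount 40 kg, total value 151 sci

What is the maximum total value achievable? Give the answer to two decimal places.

Take in order of value per unit:
- spectrometer (73/12 per unit): all 12 → value 73, running total 73.00
- magnetometer (151/40 per unit): 9 of 40 → value 9×151/40 = 33.9750, running total 106.98
Total 106.98.

106.98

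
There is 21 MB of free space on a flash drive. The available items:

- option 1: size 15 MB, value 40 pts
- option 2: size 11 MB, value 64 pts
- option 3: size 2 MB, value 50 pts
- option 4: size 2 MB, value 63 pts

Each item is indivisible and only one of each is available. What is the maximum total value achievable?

This is a 0/1 knapsack; check combinations near the capacity.
- option 2+option 3+option 4: size 11+2+2=15, value 64+50+63=177
- option 1+option 3+option 4: size 15+2+2=19, value 40+50+63=153
- option 2+option 4: size 11+2=13, value 64+63=127
- option 2+option 3: size 11+2=13, value 64+50=114
- option 3+option 4: size 2+2=4, value 50+63=113
Best: 177 pts.

177 pts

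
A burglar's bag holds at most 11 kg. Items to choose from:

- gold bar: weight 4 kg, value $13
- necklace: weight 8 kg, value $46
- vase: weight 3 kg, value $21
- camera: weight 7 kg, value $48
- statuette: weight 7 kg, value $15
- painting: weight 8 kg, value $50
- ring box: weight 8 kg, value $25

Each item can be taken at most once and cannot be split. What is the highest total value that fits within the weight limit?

Check high-value combinations within 11 kg:
- vase+painting: weight 3+8=11, value 21+50=71
- vase+camera: weight 3+7=10, value 21+48=69
- necklace+vase: weight 8+3=11, value 46+21=67
- gold bar+camera: weight 4+7=11, value 13+48=61
- painting: weight 8, value 50
Best: $71.

$71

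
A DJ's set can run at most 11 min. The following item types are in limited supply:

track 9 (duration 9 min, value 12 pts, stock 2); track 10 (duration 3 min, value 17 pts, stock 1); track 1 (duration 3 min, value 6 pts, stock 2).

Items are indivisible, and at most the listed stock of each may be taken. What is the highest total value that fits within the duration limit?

Best selections within duration 11 and stock limits:
- 1×track 10 + 2×track 1: duration 9, value 29
- 1×track 10 + 1×track 1: duration 6, value 23
Best: 29 pts.

29 pts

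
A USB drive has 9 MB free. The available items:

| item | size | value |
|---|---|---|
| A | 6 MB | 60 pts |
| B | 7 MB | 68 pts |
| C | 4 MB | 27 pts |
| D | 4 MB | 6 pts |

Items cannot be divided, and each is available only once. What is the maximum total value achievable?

Check high-value combinations within 9 MB:
- B: size 7, value 68
- A: size 6, value 60
- C+D: size 4+4=8, value 27+6=33
- C: size 4, value 27
Best: 68 pts.

68 pts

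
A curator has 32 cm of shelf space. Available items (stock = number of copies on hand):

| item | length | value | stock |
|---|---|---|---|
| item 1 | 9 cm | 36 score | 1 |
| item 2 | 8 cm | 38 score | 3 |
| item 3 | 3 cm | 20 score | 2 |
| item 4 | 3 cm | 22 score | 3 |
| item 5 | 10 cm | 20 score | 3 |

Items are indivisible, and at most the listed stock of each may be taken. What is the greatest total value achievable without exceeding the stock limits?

Best selections within length 32 and stock limits:
- 2×item 2 + 2×item 3 + 3×item 4: length 31, value 182
- 1×item 1 + 1×item 2 + 2×item 3 + 3×item 4: length 32, value 180
- 2×item 2 + 1×item 3 + 3×item 4: length 28, value 162
Best: 182 score.

182 score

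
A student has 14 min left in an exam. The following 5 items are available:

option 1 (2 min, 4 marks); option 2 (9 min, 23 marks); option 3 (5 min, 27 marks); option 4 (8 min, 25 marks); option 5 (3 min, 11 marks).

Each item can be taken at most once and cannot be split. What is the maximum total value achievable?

Check high-value combinations within 14 min:
- option 3+option 4: time 5+8=13, value 27+25=52
- option 2+option 3: time 9+5=14, value 23+27=50
- option 1+option 3+option 5: time 2+5+3=10, value 4+27+11=42
Best: 52 marks.

52 marks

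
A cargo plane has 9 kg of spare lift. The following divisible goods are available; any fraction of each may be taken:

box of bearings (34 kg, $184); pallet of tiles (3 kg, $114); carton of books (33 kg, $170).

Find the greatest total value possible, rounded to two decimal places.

146.47

Take in order of value per unit:
- pallet of tiles (114/3 per unit): all 3 → value 114, running total 114.00
- box of bearings (184/34 per unit): 6 of 34 → value 6×184/34 = 32.4706, running total 146.47
Total 146.47.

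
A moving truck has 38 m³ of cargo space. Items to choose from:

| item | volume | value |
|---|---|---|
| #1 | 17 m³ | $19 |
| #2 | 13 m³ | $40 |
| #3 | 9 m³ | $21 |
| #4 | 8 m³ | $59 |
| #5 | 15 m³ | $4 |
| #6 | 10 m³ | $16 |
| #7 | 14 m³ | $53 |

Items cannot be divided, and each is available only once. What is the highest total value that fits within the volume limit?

$152

Check high-value combinations within 38 m³:
- #2+#4+#7: volume 13+8+14=35, value 40+59+53=152
- #3+#4+#7: volume 9+8+14=31, value 21+59+53=133
- #4+#6+#7: volume 8+10+14=32, value 59+16+53=128
- #2+#3+#4: volume 13+9+8=30, value 40+21+59=120
- #1+#2+#4: volume 17+13+8=38, value 19+40+59=118
Best: $152.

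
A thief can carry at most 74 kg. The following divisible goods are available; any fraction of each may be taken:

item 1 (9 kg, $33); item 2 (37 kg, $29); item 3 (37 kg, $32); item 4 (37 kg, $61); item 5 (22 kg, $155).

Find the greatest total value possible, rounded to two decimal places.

254.19

Take in order of value per unit:
- item 5 (155/22 per unit): all 22 → value 155, running total 155.00
- item 1 (33/9 per unit): all 9 → value 33, running total 188.00
- item 4 (61/37 per unit): all 37 → value 61, running total 249.00
- item 3 (32/37 per unit): 6 of 37 → value 6×32/37 = 5.1892, running total 254.19
Total 254.19.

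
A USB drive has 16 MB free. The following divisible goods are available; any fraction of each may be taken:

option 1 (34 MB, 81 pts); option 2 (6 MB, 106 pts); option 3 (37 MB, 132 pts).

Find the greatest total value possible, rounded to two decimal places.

141.68

Take in order of value per unit:
- option 2 (106/6 per unit): all 6 → value 106, running total 106.00
- option 3 (132/37 per unit): 10 of 37 → value 10×132/37 = 35.6757, running total 141.68
Total 141.68.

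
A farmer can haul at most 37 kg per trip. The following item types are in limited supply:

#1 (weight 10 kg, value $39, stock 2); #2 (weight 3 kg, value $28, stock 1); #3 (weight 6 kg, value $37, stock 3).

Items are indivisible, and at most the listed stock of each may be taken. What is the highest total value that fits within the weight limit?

$180

Top feasible selections:
- 2×#1 + 1×#2 + 2×#3: weight 35, value 180
- 1×#1 + 1×#2 + 3×#3: weight 31, value 178
- 2×#1 + 2×#3: weight 32, value 152
Best: $180.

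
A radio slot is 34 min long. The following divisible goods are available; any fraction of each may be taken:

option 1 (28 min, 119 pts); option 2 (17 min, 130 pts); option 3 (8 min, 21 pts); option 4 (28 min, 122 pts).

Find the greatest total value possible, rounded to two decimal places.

204.07

Take in order of value per unit:
- option 2 (130/17 per unit): all 17 → value 130, running total 130.00
- option 4 (122/28 per unit): 17 of 28 → value 17×122/28 = 74.0714, running total 204.07
Total 204.07.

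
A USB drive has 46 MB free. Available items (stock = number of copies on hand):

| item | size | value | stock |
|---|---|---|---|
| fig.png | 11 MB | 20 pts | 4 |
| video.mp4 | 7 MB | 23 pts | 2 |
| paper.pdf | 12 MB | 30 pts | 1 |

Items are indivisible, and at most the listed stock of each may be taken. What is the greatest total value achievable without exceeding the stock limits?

Top feasible selections:
- 1×fig.png + 2×video.mp4 + 1×paper.pdf: size 37, value 96
- 2×fig.png + 1×video.mp4 + 1×paper.pdf: size 41, value 93
- 3×fig.png + 1×paper.pdf: size 45, value 90
- 2×fig.png + 2×video.mp4: size 36, value 86
Best: 96 pts.

96 pts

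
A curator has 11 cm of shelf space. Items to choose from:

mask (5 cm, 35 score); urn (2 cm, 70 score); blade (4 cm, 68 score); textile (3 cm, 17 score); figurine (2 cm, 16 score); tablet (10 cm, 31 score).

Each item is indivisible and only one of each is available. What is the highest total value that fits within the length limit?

173 score

This is a 0/1 knapsack; check combinations near the capacity.
- mask+urn+blade: length 5+2+4=11, value 35+70+68=173
- urn+blade+textile+figurine: length 2+4+3+2=11, value 70+68+17+16=171
- urn+blade+textile: length 2+4+3=9, value 70+68+17=155
- urn+blade+figurine: length 2+4+2=8, value 70+68+16=154
Best: 173 score.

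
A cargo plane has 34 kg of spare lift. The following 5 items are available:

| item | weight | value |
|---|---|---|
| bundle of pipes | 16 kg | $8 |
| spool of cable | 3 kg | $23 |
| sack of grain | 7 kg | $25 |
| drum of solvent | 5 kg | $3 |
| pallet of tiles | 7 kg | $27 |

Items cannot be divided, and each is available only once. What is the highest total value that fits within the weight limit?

$83

This is a 0/1 knapsack; check combinations near the capacity.
- bundle of pipes+spool of cable+sack of grain+pallet of tiles: weight 16+3+7+7=33, value 8+23+25+27=83
- spool of cable+sack of grain+drum of solvent+pallet of tiles: weight 3+7+5+7=22, value 23+25+3+27=78
- spool of cable+sack of grain+pallet of tiles: weight 3+7+7=17, value 23+25+27=75
- bundle of pipes+spool of cable+drum of solvent+pallet of tiles: weight 16+3+5+7=31, value 8+23+3+27=61
Best: $83.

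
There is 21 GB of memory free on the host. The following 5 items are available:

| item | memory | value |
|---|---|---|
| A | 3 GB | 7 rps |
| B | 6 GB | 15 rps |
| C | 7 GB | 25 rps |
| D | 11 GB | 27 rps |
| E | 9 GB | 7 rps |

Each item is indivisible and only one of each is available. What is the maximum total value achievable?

This is a 0/1 knapsack; check combinations near the capacity.
- A+C+D: memory 3+7+11=21, value 7+25+27=59
- C+D: memory 7+11=18, value 25+27=52
- A+B+D: memory 3+6+11=20, value 7+15+27=49
- A+B+C: memory 3+6+7=16, value 7+15+25=47
Best: 59 rps.

59 rps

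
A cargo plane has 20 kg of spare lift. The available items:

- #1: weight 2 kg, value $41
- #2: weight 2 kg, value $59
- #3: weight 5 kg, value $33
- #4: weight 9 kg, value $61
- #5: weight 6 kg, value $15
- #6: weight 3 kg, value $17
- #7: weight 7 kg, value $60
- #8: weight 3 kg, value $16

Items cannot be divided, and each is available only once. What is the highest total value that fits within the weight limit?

$221

This is a 0/1 knapsack; check combinations near the capacity.
- #1+#2+#4+#7: weight 2+2+9+7=20, value 41+59+61+60=221
- #1+#2+#3+#6+#7: weight 2+2+5+3+7=19, value 41+59+33+17+60=210
- #1+#2+#3+#7+#8: weight 2+2+5+7+3=19, value 41+59+33+60+16=209
- #1+#2+#3+#4: weight 2+2+5+9=18, value 41+59+33+61=194
Best: $221.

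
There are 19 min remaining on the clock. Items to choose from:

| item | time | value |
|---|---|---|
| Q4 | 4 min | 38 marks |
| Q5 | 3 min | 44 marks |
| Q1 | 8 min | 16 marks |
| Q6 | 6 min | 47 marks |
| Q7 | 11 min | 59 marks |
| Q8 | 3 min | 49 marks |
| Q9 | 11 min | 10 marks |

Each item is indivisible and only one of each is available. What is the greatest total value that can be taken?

This is a 0/1 knapsack; check combinations near the capacity.
- Q4+Q5+Q6+Q8: time 4+3+6+3=16, value 38+44+47+49=178
- Q5+Q7+Q8: time 3+11+3=17, value 44+59+49=152
- Q4+Q5+Q1+Q8: time 4+3+8+3=18, value 38+44+16+49=147
- Q4+Q7+Q8: time 4+11+3=18, value 38+59+49=146
- Q4+Q5+Q7: time 4+3+11=18, value 38+44+59=141
Best: 178 marks.

178 marks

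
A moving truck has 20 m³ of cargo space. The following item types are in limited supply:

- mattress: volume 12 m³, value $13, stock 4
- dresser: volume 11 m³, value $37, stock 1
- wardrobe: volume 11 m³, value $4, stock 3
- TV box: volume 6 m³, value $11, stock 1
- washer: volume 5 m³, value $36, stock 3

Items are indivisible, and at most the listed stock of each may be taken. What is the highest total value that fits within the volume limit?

$108

Top feasible selections:
- 3×washer: volume 15, value 108
- 1×TV box + 2×washer: volume 16, value 83
Best: $108.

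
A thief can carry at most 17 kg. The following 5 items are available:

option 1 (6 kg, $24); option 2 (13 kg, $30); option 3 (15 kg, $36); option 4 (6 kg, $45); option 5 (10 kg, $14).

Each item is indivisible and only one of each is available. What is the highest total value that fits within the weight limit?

$69

Check high-value combinations within 17 kg:
- option 1+option 4: weight 6+6=12, value 24+45=69
- option 4+option 5: weight 6+10=16, value 45+14=59
- option 4: weight 6, value 45
- option 1+option 5: weight 6+10=16, value 24+14=38
Best: $69.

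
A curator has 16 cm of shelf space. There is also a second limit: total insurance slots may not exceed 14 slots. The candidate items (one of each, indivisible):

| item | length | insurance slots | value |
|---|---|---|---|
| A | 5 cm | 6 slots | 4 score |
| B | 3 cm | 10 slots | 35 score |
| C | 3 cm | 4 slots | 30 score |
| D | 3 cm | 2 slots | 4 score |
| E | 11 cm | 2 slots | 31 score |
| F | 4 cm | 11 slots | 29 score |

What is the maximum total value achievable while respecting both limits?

Feasible sets respecting both limits:
- B+E: length 14, insurance slots 12, value 66
- B+C: length 6, insurance slots 14, value 65
- C+E: length 14, insurance slots 6, value 61
Best: 66 score.

66 score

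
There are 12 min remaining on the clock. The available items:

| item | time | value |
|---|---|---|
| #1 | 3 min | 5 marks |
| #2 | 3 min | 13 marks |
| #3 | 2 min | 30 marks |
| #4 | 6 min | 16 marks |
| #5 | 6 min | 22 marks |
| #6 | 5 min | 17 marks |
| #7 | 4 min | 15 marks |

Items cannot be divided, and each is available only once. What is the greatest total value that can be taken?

67 marks

This is a 0/1 knapsack; check combinations near the capacity.
- #3+#5+#7: time 2+6+4=12, value 30+22+15=67
- #2+#3+#5: time 3+2+6=11, value 13+30+22=65
- #1+#2+#3+#7: time 3+3+2+4=12, value 5+13+30+15=63
- #3+#6+#7: time 2+5+4=11, value 30+17+15=62
- #3+#4+#7: time 2+6+4=12, value 30+16+15=61
Best: 67 marks.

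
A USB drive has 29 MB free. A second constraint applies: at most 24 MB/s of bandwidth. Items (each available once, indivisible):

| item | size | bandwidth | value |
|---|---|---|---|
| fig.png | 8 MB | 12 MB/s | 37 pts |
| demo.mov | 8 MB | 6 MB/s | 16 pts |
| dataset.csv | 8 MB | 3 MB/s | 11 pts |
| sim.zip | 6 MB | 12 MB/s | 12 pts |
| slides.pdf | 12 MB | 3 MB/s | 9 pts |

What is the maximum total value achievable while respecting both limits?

Feasible sets respecting both limits:
- fig.png+demo.mov+dataset.csv: size 24, bandwidth 21, value 64
- fig.png+demo.mov+slides.pdf: size 28, bandwidth 21, value 62
- fig.png+dataset.csv+slides.pdf: size 28, bandwidth 18, value 57
Best: 64 pts.

64 pts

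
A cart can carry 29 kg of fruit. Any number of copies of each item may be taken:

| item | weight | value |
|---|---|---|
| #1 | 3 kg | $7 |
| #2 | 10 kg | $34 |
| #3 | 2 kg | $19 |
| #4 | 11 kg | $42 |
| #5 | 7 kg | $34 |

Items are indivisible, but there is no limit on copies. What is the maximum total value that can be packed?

Best value-per-unit is #3 at 19/2, and filling with it alone uses weight 14×2=28. No mix of the others beats 14×19 = 266.

$266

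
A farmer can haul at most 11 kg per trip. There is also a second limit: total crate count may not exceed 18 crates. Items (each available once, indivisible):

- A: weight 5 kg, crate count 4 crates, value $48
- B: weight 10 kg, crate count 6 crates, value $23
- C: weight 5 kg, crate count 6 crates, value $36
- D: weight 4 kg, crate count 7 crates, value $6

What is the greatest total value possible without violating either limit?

$84

Feasible sets respecting both limits:
- A+C: weight 10, crate count 10, value 84
- A+D: weight 9, crate count 11, value 54
- A: weight 5, crate count 4, value 48
- C+D: weight 9, crate count 13, value 42
Best: $84.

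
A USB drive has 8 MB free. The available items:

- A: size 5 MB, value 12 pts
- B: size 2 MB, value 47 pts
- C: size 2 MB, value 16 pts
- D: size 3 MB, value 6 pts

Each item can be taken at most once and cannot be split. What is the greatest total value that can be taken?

69 pts

Check high-value combinations within 8 MB:
- B+C+D: size 2+2+3=7, value 47+16+6=69
- B+C: size 2+2=4, value 47+16=63
- A+B: size 5+2=7, value 12+47=59
- B+D: size 2+3=5, value 47+6=53
- B: size 2, value 47
Best: 69 pts.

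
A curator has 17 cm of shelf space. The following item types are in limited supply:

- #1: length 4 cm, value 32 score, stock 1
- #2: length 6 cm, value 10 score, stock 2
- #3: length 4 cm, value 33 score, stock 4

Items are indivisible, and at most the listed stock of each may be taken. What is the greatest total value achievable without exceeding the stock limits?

132 score

Best selections within length 17 and stock limits:
- 4×#3: length 16, value 132
- 1×#1 + 3×#3: length 16, value 131
Best: 132 score.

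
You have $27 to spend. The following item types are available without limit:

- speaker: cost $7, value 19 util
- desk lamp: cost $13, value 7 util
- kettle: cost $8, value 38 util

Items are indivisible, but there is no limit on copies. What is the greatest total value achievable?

114 util

Best value-per-unit is kettle at 38/8, and filling with it alone uses cost 3×8=24. No mix of the others beats 3×38 = 114.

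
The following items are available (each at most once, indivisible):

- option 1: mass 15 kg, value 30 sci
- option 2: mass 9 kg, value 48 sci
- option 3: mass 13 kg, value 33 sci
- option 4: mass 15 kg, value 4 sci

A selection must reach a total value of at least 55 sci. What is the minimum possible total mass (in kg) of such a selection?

Subsets with value ≥ 55, sorted by total mass:
- option 2+option 3: mass 22, value 81
- option 1+option 2: mass 24, value 78
- option 1+option 3: mass 28, value 63
Minimum mass: 22 kg.

22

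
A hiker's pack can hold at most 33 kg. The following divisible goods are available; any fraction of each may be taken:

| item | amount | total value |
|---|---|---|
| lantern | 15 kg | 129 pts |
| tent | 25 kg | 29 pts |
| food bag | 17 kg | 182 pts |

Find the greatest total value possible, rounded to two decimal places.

Take in order of value per unit:
- food bag (182/17 per unit): all 17 → value 182, running total 182.00
- lantern (129/15 per unit): all 15 → value 129, running total 311.00
- tent (29/25 per unit): 1 of 25 → value 1×29/25 = 1.1600, running total 312.16
Total 312.16.

312.16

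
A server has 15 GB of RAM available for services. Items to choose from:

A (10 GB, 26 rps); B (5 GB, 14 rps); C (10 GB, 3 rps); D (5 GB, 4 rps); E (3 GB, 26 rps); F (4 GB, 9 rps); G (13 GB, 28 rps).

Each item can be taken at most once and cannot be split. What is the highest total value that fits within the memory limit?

52 rps

Check high-value combinations within 15 GB:
- A+E: memory 10+3=13, value 26+26=52
- B+E+F: memory 5+3+4=12, value 14+26+9=49
- B+D+E: memory 5+5+3=13, value 14+4+26=44
Best: 52 rps.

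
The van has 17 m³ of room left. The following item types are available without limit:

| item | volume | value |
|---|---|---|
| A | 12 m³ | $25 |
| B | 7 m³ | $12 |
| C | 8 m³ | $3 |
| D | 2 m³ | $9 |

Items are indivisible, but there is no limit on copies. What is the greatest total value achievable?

Best value-per-unit is D at 9/2, and filling with it alone uses volume 8×2=16. No mix of the others beats 8×9 = 72.

$72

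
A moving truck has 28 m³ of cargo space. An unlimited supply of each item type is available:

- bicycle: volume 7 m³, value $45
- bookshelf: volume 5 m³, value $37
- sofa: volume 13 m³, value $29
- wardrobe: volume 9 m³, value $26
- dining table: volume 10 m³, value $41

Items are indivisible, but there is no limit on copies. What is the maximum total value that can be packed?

$193

Best value-per-unit is bookshelf at 37/5; filling with it alone gives 5×37 = 185.
Optimal mix: 1×bicycle + 4×bookshelf → volume 27, value 193.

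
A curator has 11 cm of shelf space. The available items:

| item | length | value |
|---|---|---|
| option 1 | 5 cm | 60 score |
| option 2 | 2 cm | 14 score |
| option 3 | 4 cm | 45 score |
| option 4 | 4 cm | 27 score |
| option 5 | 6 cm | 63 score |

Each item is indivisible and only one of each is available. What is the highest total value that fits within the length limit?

123 score

Check high-value combinations within 11 cm:
- option 1+option 5: length 5+6=11, value 60+63=123
- option 1+option 2+option 3: length 5+2+4=11, value 60+14+45=119
- option 3+option 5: length 4+6=10, value 45+63=108
- option 1+option 3: length 5+4=9, value 60+45=105
Best: 123 score.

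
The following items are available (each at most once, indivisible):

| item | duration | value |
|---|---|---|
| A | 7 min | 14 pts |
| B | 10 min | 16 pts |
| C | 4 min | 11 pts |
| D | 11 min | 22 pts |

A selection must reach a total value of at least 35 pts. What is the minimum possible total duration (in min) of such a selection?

Subsets with value ≥ 35, sorted by total duration:
- A+D: duration 18, value 36
- A+B+C: duration 21, value 41
- B+D: duration 21, value 38
- A+C+D: duration 22, value 47
Minimum duration: 18 min.

18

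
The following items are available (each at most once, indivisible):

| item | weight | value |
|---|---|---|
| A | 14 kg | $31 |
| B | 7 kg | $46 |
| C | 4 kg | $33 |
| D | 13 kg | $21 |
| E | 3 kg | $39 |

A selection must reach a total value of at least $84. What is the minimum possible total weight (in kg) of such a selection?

Subsets with value ≥ 84, sorted by total weight:
- B+E: weight 10, value 85
- B+C+E: weight 14, value 118
- C+D+E: weight 20, value 93
Minimum weight: 10 kg.

10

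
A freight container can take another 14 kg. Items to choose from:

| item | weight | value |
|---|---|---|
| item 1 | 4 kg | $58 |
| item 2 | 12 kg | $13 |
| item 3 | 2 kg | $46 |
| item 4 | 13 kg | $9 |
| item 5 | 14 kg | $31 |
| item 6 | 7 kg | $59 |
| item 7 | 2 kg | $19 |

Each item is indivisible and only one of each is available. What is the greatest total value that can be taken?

Check high-value combinations within 14 kg:
- item 1+item 3+item 6: weight 4+2+7=13, value 58+46+59=163
- item 1+item 6+item 7: weight 4+7+2=13, value 58+59+19=136
- item 3+item 6+item 7: weight 2+7+2=11, value 46+59+19=124
Best: $163.

$163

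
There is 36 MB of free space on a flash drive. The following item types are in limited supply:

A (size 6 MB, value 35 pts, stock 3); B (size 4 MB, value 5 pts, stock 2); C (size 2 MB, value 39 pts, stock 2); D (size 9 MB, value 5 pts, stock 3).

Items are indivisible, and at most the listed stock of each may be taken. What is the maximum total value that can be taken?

Top feasible selections:
- 3×A + 2×B + 2×C: size 30, value 193
- 3×A + 1×B + 2×C + 1×D: size 35, value 193
Best: 193 pts.

193 pts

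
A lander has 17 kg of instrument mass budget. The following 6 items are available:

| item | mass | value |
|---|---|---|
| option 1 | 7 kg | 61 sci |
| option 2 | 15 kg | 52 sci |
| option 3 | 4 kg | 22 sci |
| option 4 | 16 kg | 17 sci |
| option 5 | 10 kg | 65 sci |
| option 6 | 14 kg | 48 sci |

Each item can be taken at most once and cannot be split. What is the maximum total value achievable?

126 sci

Check high-value combinations within 17 kg:
- option 1+option 5: mass 7+10=17, value 61+65=126
- option 3+option 5: mass 4+10=14, value 22+65=87
- option 1+option 3: mass 7+4=11, value 61+22=83
- option 5: mass 10, value 65
- option 1: mass 7, value 61
Best: 126 sci.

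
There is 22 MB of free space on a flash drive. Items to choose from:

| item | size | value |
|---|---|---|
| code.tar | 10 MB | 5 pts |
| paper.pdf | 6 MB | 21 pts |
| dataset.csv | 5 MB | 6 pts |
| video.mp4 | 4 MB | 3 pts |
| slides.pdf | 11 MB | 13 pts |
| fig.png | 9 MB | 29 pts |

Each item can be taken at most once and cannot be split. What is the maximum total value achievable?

Check high-value combinations within 22 MB:
- paper.pdf+dataset.csv+fig.png: size 6+5+9=20, value 21+6+29=56
- paper.pdf+video.mp4+fig.png: size 6+4+9=19, value 21+3+29=53
- paper.pdf+fig.png: size 6+9=15, value 21+29=50
- slides.pdf+fig.png: size 11+9=20, value 13+29=42
- paper.pdf+dataset.csv+slides.pdf: size 6+5+11=22, value 21+6+13=40
Best: 56 pts.

56 pts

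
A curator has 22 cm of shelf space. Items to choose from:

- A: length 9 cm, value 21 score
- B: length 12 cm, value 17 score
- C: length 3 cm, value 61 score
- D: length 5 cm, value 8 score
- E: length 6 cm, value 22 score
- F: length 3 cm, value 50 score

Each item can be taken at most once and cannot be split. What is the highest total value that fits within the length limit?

154 score

Check high-value combinations within 22 cm:
- A+C+E+F: length 9+3+6+3=21, value 21+61+22+50=154
- C+D+E+F: length 3+5+6+3=17, value 61+8+22+50=141
- A+C+D+F: length 9+3+5+3=20, value 21+61+8+50=140
- C+E+F: length 3+6+3=12, value 61+22+50=133
- A+C+F: length 9+3+3=15, value 21+61+50=132
Best: 154 score.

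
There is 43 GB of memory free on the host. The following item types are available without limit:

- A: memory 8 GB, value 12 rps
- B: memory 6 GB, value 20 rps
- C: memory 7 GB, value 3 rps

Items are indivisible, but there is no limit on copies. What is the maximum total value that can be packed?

Best value-per-unit is B at 20/6, and filling with it alone uses memory 7×6=42. No mix of the others beats 7×20 = 140.

140 rps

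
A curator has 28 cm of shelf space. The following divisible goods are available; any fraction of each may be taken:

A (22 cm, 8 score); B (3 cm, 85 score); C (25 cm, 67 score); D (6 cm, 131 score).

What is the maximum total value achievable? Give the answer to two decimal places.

Take in order of value per unit:
- B (85/3 per unit): all 3 → value 85, running total 85.00
- D (131/6 per unit): all 6 → value 131, running total 216.00
- C (67/25 per unit): 19 of 25 → value 19×67/25 = 50.9200, running total 266.92
Total 266.92.

266.92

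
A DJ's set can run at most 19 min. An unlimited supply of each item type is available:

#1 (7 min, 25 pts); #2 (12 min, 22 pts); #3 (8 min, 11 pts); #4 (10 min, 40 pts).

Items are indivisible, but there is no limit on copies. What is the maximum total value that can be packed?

Best value-per-unit is #4 at 40/10; filling with it alone gives 1×40 = 40.
Optimal mix: 1×#1 + 1×#4 → duration 17, value 65.

65 pts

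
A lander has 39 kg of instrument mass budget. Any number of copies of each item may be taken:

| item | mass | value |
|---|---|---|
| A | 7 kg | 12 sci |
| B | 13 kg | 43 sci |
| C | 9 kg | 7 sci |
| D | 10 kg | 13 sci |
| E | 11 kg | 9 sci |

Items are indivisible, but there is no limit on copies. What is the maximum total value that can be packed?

129 sci

Best value-per-unit is B at 43/13, and filling with it alone uses mass 3×13=39. No mix of the others beats 3×43 = 129.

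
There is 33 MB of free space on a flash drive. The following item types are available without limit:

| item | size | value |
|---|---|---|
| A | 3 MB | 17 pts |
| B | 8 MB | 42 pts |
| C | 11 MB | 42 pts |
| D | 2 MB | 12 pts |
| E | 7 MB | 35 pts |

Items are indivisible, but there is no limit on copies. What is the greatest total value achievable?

197 pts

Best value-per-unit is D at 12/2; filling with it alone gives 16×12 = 192.
Optimal mix: 1×A + 15×D → size 33, value 197.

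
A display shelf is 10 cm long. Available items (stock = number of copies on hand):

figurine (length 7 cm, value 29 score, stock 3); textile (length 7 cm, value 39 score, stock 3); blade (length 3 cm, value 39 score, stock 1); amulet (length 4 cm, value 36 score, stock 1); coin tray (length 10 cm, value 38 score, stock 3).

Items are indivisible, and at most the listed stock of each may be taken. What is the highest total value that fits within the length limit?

78 score

Top feasible selections:
- 1×textile + 1×blade: length 10, value 78
- 1×blade + 1×amulet: length 7, value 75
- 1×figurine + 1×blade: length 10, value 68
Best: 78 score.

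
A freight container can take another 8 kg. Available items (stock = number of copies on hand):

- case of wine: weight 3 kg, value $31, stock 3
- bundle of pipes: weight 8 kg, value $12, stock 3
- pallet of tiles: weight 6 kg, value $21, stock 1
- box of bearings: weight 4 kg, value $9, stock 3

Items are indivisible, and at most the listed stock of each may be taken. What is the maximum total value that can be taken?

Top feasible selections:
- 2×case of wine: weight 6, value 62
- 1×case of wine + 1×box of bearings: weight 7, value 40
Best: $62.

$62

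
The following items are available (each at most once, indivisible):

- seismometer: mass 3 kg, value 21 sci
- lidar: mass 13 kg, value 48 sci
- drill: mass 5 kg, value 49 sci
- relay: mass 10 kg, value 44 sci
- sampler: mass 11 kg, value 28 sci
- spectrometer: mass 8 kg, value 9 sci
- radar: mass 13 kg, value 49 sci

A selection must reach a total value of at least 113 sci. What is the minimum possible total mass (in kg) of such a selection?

18

Subsets with value ≥ 113, sorted by total mass:
- seismometer+drill+relay: mass 18, value 114
- seismometer+drill+radar: mass 21, value 119
- seismometer+lidar+drill: mass 21, value 118
Minimum mass: 18 kg.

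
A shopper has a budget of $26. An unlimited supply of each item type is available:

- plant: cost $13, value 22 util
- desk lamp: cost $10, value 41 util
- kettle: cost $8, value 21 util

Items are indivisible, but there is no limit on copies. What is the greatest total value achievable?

Best value-per-unit is desk lamp at 41/10; filling with it alone gives 2×41 = 82.
Optimal mix: 1×desk lamp + 2×kettle → cost 26, value 83.

83 util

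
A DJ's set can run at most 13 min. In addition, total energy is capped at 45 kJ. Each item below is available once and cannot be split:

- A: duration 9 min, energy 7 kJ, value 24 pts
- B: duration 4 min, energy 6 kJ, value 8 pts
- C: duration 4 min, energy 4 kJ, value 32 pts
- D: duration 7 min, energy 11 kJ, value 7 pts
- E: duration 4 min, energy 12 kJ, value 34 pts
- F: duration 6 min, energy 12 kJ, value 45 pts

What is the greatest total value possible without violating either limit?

Feasible sets respecting both limits:
- E+F: duration 10, energy 24, value 79
- C+F: duration 10, energy 16, value 77
- B+C+E: duration 12, energy 22, value 74
- C+E: duration 8, energy 16, value 66
Best: 79 pts.

79 pts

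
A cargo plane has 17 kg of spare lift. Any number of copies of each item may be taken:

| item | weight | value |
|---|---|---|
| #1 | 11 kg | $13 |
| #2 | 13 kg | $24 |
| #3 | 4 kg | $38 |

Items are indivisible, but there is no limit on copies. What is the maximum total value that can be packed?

$152

Best value-per-unit is #3 at 38/4, and filling with it alone uses weight 4×4=16. No mix of the others beats 4×38 = 152.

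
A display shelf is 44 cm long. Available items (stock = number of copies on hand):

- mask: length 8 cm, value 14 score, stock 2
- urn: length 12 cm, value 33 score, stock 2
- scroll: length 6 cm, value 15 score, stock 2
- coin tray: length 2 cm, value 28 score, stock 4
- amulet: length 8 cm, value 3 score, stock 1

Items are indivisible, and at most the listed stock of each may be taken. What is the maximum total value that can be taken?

Best selections within length 44 and stock limits:
- 2×urn + 2×scroll + 4×coin tray: length 44, value 208
- 2×urn + 1×scroll + 4×coin tray: length 38, value 193
- 1×mask + 2×urn + 4×coin tray: length 40, value 192
- 1×mask + 1×urn + 2×scroll + 4×coin tray: length 40, value 189
Best: 208 score.

208 score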